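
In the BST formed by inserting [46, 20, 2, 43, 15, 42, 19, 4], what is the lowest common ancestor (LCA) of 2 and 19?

Tree insertion order: [46, 20, 2, 43, 15, 42, 19, 4]
Tree (level-order array): [46, 20, None, 2, 43, None, 15, 42, None, 4, 19]
In a BST, the LCA of p=2, q=19 is the first node v on the
root-to-leaf path with p <= v <= q (go left if both < v, right if both > v).
Walk from root:
  at 46: both 2 and 19 < 46, go left
  at 20: both 2 and 19 < 20, go left
  at 2: 2 <= 2 <= 19, this is the LCA
LCA = 2


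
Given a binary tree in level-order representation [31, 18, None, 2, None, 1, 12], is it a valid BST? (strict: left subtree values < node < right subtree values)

Level-order array: [31, 18, None, 2, None, 1, 12]
Validate using subtree bounds (lo, hi): at each node, require lo < value < hi,
then recurse left with hi=value and right with lo=value.
Preorder trace (stopping at first violation):
  at node 31 with bounds (-inf, +inf): OK
  at node 18 with bounds (-inf, 31): OK
  at node 2 with bounds (-inf, 18): OK
  at node 1 with bounds (-inf, 2): OK
  at node 12 with bounds (2, 18): OK
No violation found at any node.
Result: Valid BST


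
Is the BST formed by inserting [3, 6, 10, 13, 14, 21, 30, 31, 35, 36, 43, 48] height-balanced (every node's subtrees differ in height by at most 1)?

Tree (level-order array): [3, None, 6, None, 10, None, 13, None, 14, None, 21, None, 30, None, 31, None, 35, None, 36, None, 43, None, 48]
Definition: a tree is height-balanced if, at every node, |h(left) - h(right)| <= 1 (empty subtree has height -1).
Bottom-up per-node check:
  node 48: h_left=-1, h_right=-1, diff=0 [OK], height=0
  node 43: h_left=-1, h_right=0, diff=1 [OK], height=1
  node 36: h_left=-1, h_right=1, diff=2 [FAIL (|-1-1|=2 > 1)], height=2
  node 35: h_left=-1, h_right=2, diff=3 [FAIL (|-1-2|=3 > 1)], height=3
  node 31: h_left=-1, h_right=3, diff=4 [FAIL (|-1-3|=4 > 1)], height=4
  node 30: h_left=-1, h_right=4, diff=5 [FAIL (|-1-4|=5 > 1)], height=5
  node 21: h_left=-1, h_right=5, diff=6 [FAIL (|-1-5|=6 > 1)], height=6
  node 14: h_left=-1, h_right=6, diff=7 [FAIL (|-1-6|=7 > 1)], height=7
  node 13: h_left=-1, h_right=7, diff=8 [FAIL (|-1-7|=8 > 1)], height=8
  node 10: h_left=-1, h_right=8, diff=9 [FAIL (|-1-8|=9 > 1)], height=9
  node 6: h_left=-1, h_right=9, diff=10 [FAIL (|-1-9|=10 > 1)], height=10
  node 3: h_left=-1, h_right=10, diff=11 [FAIL (|-1-10|=11 > 1)], height=11
Node 36 violates the condition: |-1 - 1| = 2 > 1.
Result: Not balanced


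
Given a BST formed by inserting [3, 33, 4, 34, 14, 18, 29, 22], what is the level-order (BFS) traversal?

Tree insertion order: [3, 33, 4, 34, 14, 18, 29, 22]
Tree (level-order array): [3, None, 33, 4, 34, None, 14, None, None, None, 18, None, 29, 22]
BFS from the root, enqueuing left then right child of each popped node:
  queue [3] -> pop 3, enqueue [33], visited so far: [3]
  queue [33] -> pop 33, enqueue [4, 34], visited so far: [3, 33]
  queue [4, 34] -> pop 4, enqueue [14], visited so far: [3, 33, 4]
  queue [34, 14] -> pop 34, enqueue [none], visited so far: [3, 33, 4, 34]
  queue [14] -> pop 14, enqueue [18], visited so far: [3, 33, 4, 34, 14]
  queue [18] -> pop 18, enqueue [29], visited so far: [3, 33, 4, 34, 14, 18]
  queue [29] -> pop 29, enqueue [22], visited so far: [3, 33, 4, 34, 14, 18, 29]
  queue [22] -> pop 22, enqueue [none], visited so far: [3, 33, 4, 34, 14, 18, 29, 22]
Result: [3, 33, 4, 34, 14, 18, 29, 22]


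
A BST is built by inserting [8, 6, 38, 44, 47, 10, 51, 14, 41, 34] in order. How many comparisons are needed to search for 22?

Search path for 22: 8 -> 38 -> 10 -> 14 -> 34
Found: False
Comparisons: 5


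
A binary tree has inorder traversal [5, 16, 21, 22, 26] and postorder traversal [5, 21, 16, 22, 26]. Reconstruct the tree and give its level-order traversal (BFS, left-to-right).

Inorder:   [5, 16, 21, 22, 26]
Postorder: [5, 21, 16, 22, 26]
Algorithm: postorder visits root last, so walk postorder right-to-left;
each value is the root of the current inorder slice — split it at that
value, recurse on the right subtree first, then the left.
Recursive splits:
  root=26; inorder splits into left=[5, 16, 21, 22], right=[]
  root=22; inorder splits into left=[5, 16, 21], right=[]
  root=16; inorder splits into left=[5], right=[21]
  root=21; inorder splits into left=[], right=[]
  root=5; inorder splits into left=[], right=[]
Reconstructed level-order: [26, 22, 16, 5, 21]


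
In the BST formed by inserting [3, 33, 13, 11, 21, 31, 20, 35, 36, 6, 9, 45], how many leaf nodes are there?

Tree built from: [3, 33, 13, 11, 21, 31, 20, 35, 36, 6, 9, 45]
Tree (level-order array): [3, None, 33, 13, 35, 11, 21, None, 36, 6, None, 20, 31, None, 45, None, 9]
Rule: A leaf has 0 children.
Per-node child counts:
  node 3: 1 child(ren)
  node 33: 2 child(ren)
  node 13: 2 child(ren)
  node 11: 1 child(ren)
  node 6: 1 child(ren)
  node 9: 0 child(ren)
  node 21: 2 child(ren)
  node 20: 0 child(ren)
  node 31: 0 child(ren)
  node 35: 1 child(ren)
  node 36: 1 child(ren)
  node 45: 0 child(ren)
Matching nodes: [9, 20, 31, 45]
Count of leaf nodes: 4


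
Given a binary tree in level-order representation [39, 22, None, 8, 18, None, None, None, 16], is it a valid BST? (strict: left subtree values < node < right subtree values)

Level-order array: [39, 22, None, 8, 18, None, None, None, 16]
Validate using subtree bounds (lo, hi): at each node, require lo < value < hi,
then recurse left with hi=value and right with lo=value.
Preorder trace (stopping at first violation):
  at node 39 with bounds (-inf, +inf): OK
  at node 22 with bounds (-inf, 39): OK
  at node 8 with bounds (-inf, 22): OK
  at node 18 with bounds (22, 39): VIOLATION
Node 18 violates its bound: not (22 < 18 < 39).
Result: Not a valid BST


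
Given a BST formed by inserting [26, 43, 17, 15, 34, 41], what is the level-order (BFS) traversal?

Tree insertion order: [26, 43, 17, 15, 34, 41]
Tree (level-order array): [26, 17, 43, 15, None, 34, None, None, None, None, 41]
BFS from the root, enqueuing left then right child of each popped node:
  queue [26] -> pop 26, enqueue [17, 43], visited so far: [26]
  queue [17, 43] -> pop 17, enqueue [15], visited so far: [26, 17]
  queue [43, 15] -> pop 43, enqueue [34], visited so far: [26, 17, 43]
  queue [15, 34] -> pop 15, enqueue [none], visited so far: [26, 17, 43, 15]
  queue [34] -> pop 34, enqueue [41], visited so far: [26, 17, 43, 15, 34]
  queue [41] -> pop 41, enqueue [none], visited so far: [26, 17, 43, 15, 34, 41]
Result: [26, 17, 43, 15, 34, 41]


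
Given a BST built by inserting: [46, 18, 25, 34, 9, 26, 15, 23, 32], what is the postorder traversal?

Tree insertion order: [46, 18, 25, 34, 9, 26, 15, 23, 32]
Tree (level-order array): [46, 18, None, 9, 25, None, 15, 23, 34, None, None, None, None, 26, None, None, 32]
Postorder traversal: [15, 9, 23, 32, 26, 34, 25, 18, 46]


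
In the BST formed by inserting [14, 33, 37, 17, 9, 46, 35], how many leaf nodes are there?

Tree built from: [14, 33, 37, 17, 9, 46, 35]
Tree (level-order array): [14, 9, 33, None, None, 17, 37, None, None, 35, 46]
Rule: A leaf has 0 children.
Per-node child counts:
  node 14: 2 child(ren)
  node 9: 0 child(ren)
  node 33: 2 child(ren)
  node 17: 0 child(ren)
  node 37: 2 child(ren)
  node 35: 0 child(ren)
  node 46: 0 child(ren)
Matching nodes: [9, 17, 35, 46]
Count of leaf nodes: 4


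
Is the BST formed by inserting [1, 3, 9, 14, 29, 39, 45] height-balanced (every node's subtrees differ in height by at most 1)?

Tree (level-order array): [1, None, 3, None, 9, None, 14, None, 29, None, 39, None, 45]
Definition: a tree is height-balanced if, at every node, |h(left) - h(right)| <= 1 (empty subtree has height -1).
Bottom-up per-node check:
  node 45: h_left=-1, h_right=-1, diff=0 [OK], height=0
  node 39: h_left=-1, h_right=0, diff=1 [OK], height=1
  node 29: h_left=-1, h_right=1, diff=2 [FAIL (|-1-1|=2 > 1)], height=2
  node 14: h_left=-1, h_right=2, diff=3 [FAIL (|-1-2|=3 > 1)], height=3
  node 9: h_left=-1, h_right=3, diff=4 [FAIL (|-1-3|=4 > 1)], height=4
  node 3: h_left=-1, h_right=4, diff=5 [FAIL (|-1-4|=5 > 1)], height=5
  node 1: h_left=-1, h_right=5, diff=6 [FAIL (|-1-5|=6 > 1)], height=6
Node 29 violates the condition: |-1 - 1| = 2 > 1.
Result: Not balanced


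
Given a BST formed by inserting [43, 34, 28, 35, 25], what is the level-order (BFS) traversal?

Tree insertion order: [43, 34, 28, 35, 25]
Tree (level-order array): [43, 34, None, 28, 35, 25]
BFS from the root, enqueuing left then right child of each popped node:
  queue [43] -> pop 43, enqueue [34], visited so far: [43]
  queue [34] -> pop 34, enqueue [28, 35], visited so far: [43, 34]
  queue [28, 35] -> pop 28, enqueue [25], visited so far: [43, 34, 28]
  queue [35, 25] -> pop 35, enqueue [none], visited so far: [43, 34, 28, 35]
  queue [25] -> pop 25, enqueue [none], visited so far: [43, 34, 28, 35, 25]
Result: [43, 34, 28, 35, 25]


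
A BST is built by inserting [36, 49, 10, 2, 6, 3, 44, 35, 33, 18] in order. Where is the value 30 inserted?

Starting tree (level order): [36, 10, 49, 2, 35, 44, None, None, 6, 33, None, None, None, 3, None, 18]
Insertion path: 36 -> 10 -> 35 -> 33 -> 18
Result: insert 30 as right child of 18
Final tree (level order): [36, 10, 49, 2, 35, 44, None, None, 6, 33, None, None, None, 3, None, 18, None, None, None, None, 30]


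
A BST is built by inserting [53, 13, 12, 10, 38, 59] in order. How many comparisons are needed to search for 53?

Search path for 53: 53
Found: True
Comparisons: 1


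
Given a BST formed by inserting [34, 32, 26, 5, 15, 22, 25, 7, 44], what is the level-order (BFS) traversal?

Tree insertion order: [34, 32, 26, 5, 15, 22, 25, 7, 44]
Tree (level-order array): [34, 32, 44, 26, None, None, None, 5, None, None, 15, 7, 22, None, None, None, 25]
BFS from the root, enqueuing left then right child of each popped node:
  queue [34] -> pop 34, enqueue [32, 44], visited so far: [34]
  queue [32, 44] -> pop 32, enqueue [26], visited so far: [34, 32]
  queue [44, 26] -> pop 44, enqueue [none], visited so far: [34, 32, 44]
  queue [26] -> pop 26, enqueue [5], visited so far: [34, 32, 44, 26]
  queue [5] -> pop 5, enqueue [15], visited so far: [34, 32, 44, 26, 5]
  queue [15] -> pop 15, enqueue [7, 22], visited so far: [34, 32, 44, 26, 5, 15]
  queue [7, 22] -> pop 7, enqueue [none], visited so far: [34, 32, 44, 26, 5, 15, 7]
  queue [22] -> pop 22, enqueue [25], visited so far: [34, 32, 44, 26, 5, 15, 7, 22]
  queue [25] -> pop 25, enqueue [none], visited so far: [34, 32, 44, 26, 5, 15, 7, 22, 25]
Result: [34, 32, 44, 26, 5, 15, 7, 22, 25]


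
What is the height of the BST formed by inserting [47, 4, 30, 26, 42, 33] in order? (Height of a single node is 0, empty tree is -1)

Insertion order: [47, 4, 30, 26, 42, 33]
Tree (level-order array): [47, 4, None, None, 30, 26, 42, None, None, 33]
Compute height bottom-up (empty subtree = -1):
  height(26) = 1 + max(-1, -1) = 0
  height(33) = 1 + max(-1, -1) = 0
  height(42) = 1 + max(0, -1) = 1
  height(30) = 1 + max(0, 1) = 2
  height(4) = 1 + max(-1, 2) = 3
  height(47) = 1 + max(3, -1) = 4
Height = 4


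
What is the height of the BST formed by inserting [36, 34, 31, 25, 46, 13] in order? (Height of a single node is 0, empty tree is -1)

Insertion order: [36, 34, 31, 25, 46, 13]
Tree (level-order array): [36, 34, 46, 31, None, None, None, 25, None, 13]
Compute height bottom-up (empty subtree = -1):
  height(13) = 1 + max(-1, -1) = 0
  height(25) = 1 + max(0, -1) = 1
  height(31) = 1 + max(1, -1) = 2
  height(34) = 1 + max(2, -1) = 3
  height(46) = 1 + max(-1, -1) = 0
  height(36) = 1 + max(3, 0) = 4
Height = 4


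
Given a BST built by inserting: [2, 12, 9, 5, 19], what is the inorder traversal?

Tree insertion order: [2, 12, 9, 5, 19]
Tree (level-order array): [2, None, 12, 9, 19, 5]
Inorder traversal: [2, 5, 9, 12, 19]


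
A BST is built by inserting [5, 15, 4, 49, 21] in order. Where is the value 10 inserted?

Starting tree (level order): [5, 4, 15, None, None, None, 49, 21]
Insertion path: 5 -> 15
Result: insert 10 as left child of 15
Final tree (level order): [5, 4, 15, None, None, 10, 49, None, None, 21]


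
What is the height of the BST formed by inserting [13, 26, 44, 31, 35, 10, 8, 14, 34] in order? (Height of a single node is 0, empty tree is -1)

Insertion order: [13, 26, 44, 31, 35, 10, 8, 14, 34]
Tree (level-order array): [13, 10, 26, 8, None, 14, 44, None, None, None, None, 31, None, None, 35, 34]
Compute height bottom-up (empty subtree = -1):
  height(8) = 1 + max(-1, -1) = 0
  height(10) = 1 + max(0, -1) = 1
  height(14) = 1 + max(-1, -1) = 0
  height(34) = 1 + max(-1, -1) = 0
  height(35) = 1 + max(0, -1) = 1
  height(31) = 1 + max(-1, 1) = 2
  height(44) = 1 + max(2, -1) = 3
  height(26) = 1 + max(0, 3) = 4
  height(13) = 1 + max(1, 4) = 5
Height = 5


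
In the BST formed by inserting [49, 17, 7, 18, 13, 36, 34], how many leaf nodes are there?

Tree built from: [49, 17, 7, 18, 13, 36, 34]
Tree (level-order array): [49, 17, None, 7, 18, None, 13, None, 36, None, None, 34]
Rule: A leaf has 0 children.
Per-node child counts:
  node 49: 1 child(ren)
  node 17: 2 child(ren)
  node 7: 1 child(ren)
  node 13: 0 child(ren)
  node 18: 1 child(ren)
  node 36: 1 child(ren)
  node 34: 0 child(ren)
Matching nodes: [13, 34]
Count of leaf nodes: 2


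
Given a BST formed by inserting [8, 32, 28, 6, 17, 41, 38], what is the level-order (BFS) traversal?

Tree insertion order: [8, 32, 28, 6, 17, 41, 38]
Tree (level-order array): [8, 6, 32, None, None, 28, 41, 17, None, 38]
BFS from the root, enqueuing left then right child of each popped node:
  queue [8] -> pop 8, enqueue [6, 32], visited so far: [8]
  queue [6, 32] -> pop 6, enqueue [none], visited so far: [8, 6]
  queue [32] -> pop 32, enqueue [28, 41], visited so far: [8, 6, 32]
  queue [28, 41] -> pop 28, enqueue [17], visited so far: [8, 6, 32, 28]
  queue [41, 17] -> pop 41, enqueue [38], visited so far: [8, 6, 32, 28, 41]
  queue [17, 38] -> pop 17, enqueue [none], visited so far: [8, 6, 32, 28, 41, 17]
  queue [38] -> pop 38, enqueue [none], visited so far: [8, 6, 32, 28, 41, 17, 38]
Result: [8, 6, 32, 28, 41, 17, 38]


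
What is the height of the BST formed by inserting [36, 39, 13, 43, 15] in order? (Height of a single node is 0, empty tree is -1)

Insertion order: [36, 39, 13, 43, 15]
Tree (level-order array): [36, 13, 39, None, 15, None, 43]
Compute height bottom-up (empty subtree = -1):
  height(15) = 1 + max(-1, -1) = 0
  height(13) = 1 + max(-1, 0) = 1
  height(43) = 1 + max(-1, -1) = 0
  height(39) = 1 + max(-1, 0) = 1
  height(36) = 1 + max(1, 1) = 2
Height = 2


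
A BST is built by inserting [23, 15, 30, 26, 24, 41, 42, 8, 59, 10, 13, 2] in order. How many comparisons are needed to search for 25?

Search path for 25: 23 -> 30 -> 26 -> 24
Found: False
Comparisons: 4


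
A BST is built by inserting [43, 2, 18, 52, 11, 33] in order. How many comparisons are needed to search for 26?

Search path for 26: 43 -> 2 -> 18 -> 33
Found: False
Comparisons: 4


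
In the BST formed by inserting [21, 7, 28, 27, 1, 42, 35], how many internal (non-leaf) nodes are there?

Tree built from: [21, 7, 28, 27, 1, 42, 35]
Tree (level-order array): [21, 7, 28, 1, None, 27, 42, None, None, None, None, 35]
Rule: An internal node has at least one child.
Per-node child counts:
  node 21: 2 child(ren)
  node 7: 1 child(ren)
  node 1: 0 child(ren)
  node 28: 2 child(ren)
  node 27: 0 child(ren)
  node 42: 1 child(ren)
  node 35: 0 child(ren)
Matching nodes: [21, 7, 28, 42]
Count of internal (non-leaf) nodes: 4


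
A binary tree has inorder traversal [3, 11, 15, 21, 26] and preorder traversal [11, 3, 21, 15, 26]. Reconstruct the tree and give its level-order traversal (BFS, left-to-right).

Inorder:  [3, 11, 15, 21, 26]
Preorder: [11, 3, 21, 15, 26]
Algorithm: preorder visits root first, so consume preorder in order;
for each root, split the current inorder slice at that value into
left-subtree inorder and right-subtree inorder, then recurse.
Recursive splits:
  root=11; inorder splits into left=[3], right=[15, 21, 26]
  root=3; inorder splits into left=[], right=[]
  root=21; inorder splits into left=[15], right=[26]
  root=15; inorder splits into left=[], right=[]
  root=26; inorder splits into left=[], right=[]
Reconstructed level-order: [11, 3, 21, 15, 26]


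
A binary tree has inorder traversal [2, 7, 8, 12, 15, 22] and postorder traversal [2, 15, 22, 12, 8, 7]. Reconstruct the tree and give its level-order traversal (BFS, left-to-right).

Inorder:   [2, 7, 8, 12, 15, 22]
Postorder: [2, 15, 22, 12, 8, 7]
Algorithm: postorder visits root last, so walk postorder right-to-left;
each value is the root of the current inorder slice — split it at that
value, recurse on the right subtree first, then the left.
Recursive splits:
  root=7; inorder splits into left=[2], right=[8, 12, 15, 22]
  root=8; inorder splits into left=[], right=[12, 15, 22]
  root=12; inorder splits into left=[], right=[15, 22]
  root=22; inorder splits into left=[15], right=[]
  root=15; inorder splits into left=[], right=[]
  root=2; inorder splits into left=[], right=[]
Reconstructed level-order: [7, 2, 8, 12, 22, 15]


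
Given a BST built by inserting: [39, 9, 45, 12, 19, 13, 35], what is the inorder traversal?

Tree insertion order: [39, 9, 45, 12, 19, 13, 35]
Tree (level-order array): [39, 9, 45, None, 12, None, None, None, 19, 13, 35]
Inorder traversal: [9, 12, 13, 19, 35, 39, 45]


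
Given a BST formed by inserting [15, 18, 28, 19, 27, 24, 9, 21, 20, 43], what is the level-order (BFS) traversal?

Tree insertion order: [15, 18, 28, 19, 27, 24, 9, 21, 20, 43]
Tree (level-order array): [15, 9, 18, None, None, None, 28, 19, 43, None, 27, None, None, 24, None, 21, None, 20]
BFS from the root, enqueuing left then right child of each popped node:
  queue [15] -> pop 15, enqueue [9, 18], visited so far: [15]
  queue [9, 18] -> pop 9, enqueue [none], visited so far: [15, 9]
  queue [18] -> pop 18, enqueue [28], visited so far: [15, 9, 18]
  queue [28] -> pop 28, enqueue [19, 43], visited so far: [15, 9, 18, 28]
  queue [19, 43] -> pop 19, enqueue [27], visited so far: [15, 9, 18, 28, 19]
  queue [43, 27] -> pop 43, enqueue [none], visited so far: [15, 9, 18, 28, 19, 43]
  queue [27] -> pop 27, enqueue [24], visited so far: [15, 9, 18, 28, 19, 43, 27]
  queue [24] -> pop 24, enqueue [21], visited so far: [15, 9, 18, 28, 19, 43, 27, 24]
  queue [21] -> pop 21, enqueue [20], visited so far: [15, 9, 18, 28, 19, 43, 27, 24, 21]
  queue [20] -> pop 20, enqueue [none], visited so far: [15, 9, 18, 28, 19, 43, 27, 24, 21, 20]
Result: [15, 9, 18, 28, 19, 43, 27, 24, 21, 20]


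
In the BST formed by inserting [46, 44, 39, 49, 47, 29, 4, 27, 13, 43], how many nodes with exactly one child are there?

Tree built from: [46, 44, 39, 49, 47, 29, 4, 27, 13, 43]
Tree (level-order array): [46, 44, 49, 39, None, 47, None, 29, 43, None, None, 4, None, None, None, None, 27, 13]
Rule: These are nodes with exactly 1 non-null child.
Per-node child counts:
  node 46: 2 child(ren)
  node 44: 1 child(ren)
  node 39: 2 child(ren)
  node 29: 1 child(ren)
  node 4: 1 child(ren)
  node 27: 1 child(ren)
  node 13: 0 child(ren)
  node 43: 0 child(ren)
  node 49: 1 child(ren)
  node 47: 0 child(ren)
Matching nodes: [44, 29, 4, 27, 49]
Count of nodes with exactly one child: 5


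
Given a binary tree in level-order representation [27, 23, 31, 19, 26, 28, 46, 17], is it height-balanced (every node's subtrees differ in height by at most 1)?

Tree (level-order array): [27, 23, 31, 19, 26, 28, 46, 17]
Definition: a tree is height-balanced if, at every node, |h(left) - h(right)| <= 1 (empty subtree has height -1).
Bottom-up per-node check:
  node 17: h_left=-1, h_right=-1, diff=0 [OK], height=0
  node 19: h_left=0, h_right=-1, diff=1 [OK], height=1
  node 26: h_left=-1, h_right=-1, diff=0 [OK], height=0
  node 23: h_left=1, h_right=0, diff=1 [OK], height=2
  node 28: h_left=-1, h_right=-1, diff=0 [OK], height=0
  node 46: h_left=-1, h_right=-1, diff=0 [OK], height=0
  node 31: h_left=0, h_right=0, diff=0 [OK], height=1
  node 27: h_left=2, h_right=1, diff=1 [OK], height=3
All nodes satisfy the balance condition.
Result: Balanced


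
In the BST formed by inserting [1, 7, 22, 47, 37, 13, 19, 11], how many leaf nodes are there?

Tree built from: [1, 7, 22, 47, 37, 13, 19, 11]
Tree (level-order array): [1, None, 7, None, 22, 13, 47, 11, 19, 37]
Rule: A leaf has 0 children.
Per-node child counts:
  node 1: 1 child(ren)
  node 7: 1 child(ren)
  node 22: 2 child(ren)
  node 13: 2 child(ren)
  node 11: 0 child(ren)
  node 19: 0 child(ren)
  node 47: 1 child(ren)
  node 37: 0 child(ren)
Matching nodes: [11, 19, 37]
Count of leaf nodes: 3


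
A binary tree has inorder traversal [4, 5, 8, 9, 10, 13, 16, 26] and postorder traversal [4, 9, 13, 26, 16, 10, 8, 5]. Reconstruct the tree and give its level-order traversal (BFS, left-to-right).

Inorder:   [4, 5, 8, 9, 10, 13, 16, 26]
Postorder: [4, 9, 13, 26, 16, 10, 8, 5]
Algorithm: postorder visits root last, so walk postorder right-to-left;
each value is the root of the current inorder slice — split it at that
value, recurse on the right subtree first, then the left.
Recursive splits:
  root=5; inorder splits into left=[4], right=[8, 9, 10, 13, 16, 26]
  root=8; inorder splits into left=[], right=[9, 10, 13, 16, 26]
  root=10; inorder splits into left=[9], right=[13, 16, 26]
  root=16; inorder splits into left=[13], right=[26]
  root=26; inorder splits into left=[], right=[]
  root=13; inorder splits into left=[], right=[]
  root=9; inorder splits into left=[], right=[]
  root=4; inorder splits into left=[], right=[]
Reconstructed level-order: [5, 4, 8, 10, 9, 16, 13, 26]


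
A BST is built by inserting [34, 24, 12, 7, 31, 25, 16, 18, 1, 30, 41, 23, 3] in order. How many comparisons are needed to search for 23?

Search path for 23: 34 -> 24 -> 12 -> 16 -> 18 -> 23
Found: True
Comparisons: 6


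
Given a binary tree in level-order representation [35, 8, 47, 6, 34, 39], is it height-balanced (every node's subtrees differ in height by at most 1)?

Tree (level-order array): [35, 8, 47, 6, 34, 39]
Definition: a tree is height-balanced if, at every node, |h(left) - h(right)| <= 1 (empty subtree has height -1).
Bottom-up per-node check:
  node 6: h_left=-1, h_right=-1, diff=0 [OK], height=0
  node 34: h_left=-1, h_right=-1, diff=0 [OK], height=0
  node 8: h_left=0, h_right=0, diff=0 [OK], height=1
  node 39: h_left=-1, h_right=-1, diff=0 [OK], height=0
  node 47: h_left=0, h_right=-1, diff=1 [OK], height=1
  node 35: h_left=1, h_right=1, diff=0 [OK], height=2
All nodes satisfy the balance condition.
Result: Balanced


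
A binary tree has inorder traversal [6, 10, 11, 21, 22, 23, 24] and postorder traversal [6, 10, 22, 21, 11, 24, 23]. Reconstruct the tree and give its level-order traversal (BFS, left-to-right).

Inorder:   [6, 10, 11, 21, 22, 23, 24]
Postorder: [6, 10, 22, 21, 11, 24, 23]
Algorithm: postorder visits root last, so walk postorder right-to-left;
each value is the root of the current inorder slice — split it at that
value, recurse on the right subtree first, then the left.
Recursive splits:
  root=23; inorder splits into left=[6, 10, 11, 21, 22], right=[24]
  root=24; inorder splits into left=[], right=[]
  root=11; inorder splits into left=[6, 10], right=[21, 22]
  root=21; inorder splits into left=[], right=[22]
  root=22; inorder splits into left=[], right=[]
  root=10; inorder splits into left=[6], right=[]
  root=6; inorder splits into left=[], right=[]
Reconstructed level-order: [23, 11, 24, 10, 21, 6, 22]


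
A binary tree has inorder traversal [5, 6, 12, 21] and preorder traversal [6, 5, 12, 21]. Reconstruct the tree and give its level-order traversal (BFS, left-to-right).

Inorder:  [5, 6, 12, 21]
Preorder: [6, 5, 12, 21]
Algorithm: preorder visits root first, so consume preorder in order;
for each root, split the current inorder slice at that value into
left-subtree inorder and right-subtree inorder, then recurse.
Recursive splits:
  root=6; inorder splits into left=[5], right=[12, 21]
  root=5; inorder splits into left=[], right=[]
  root=12; inorder splits into left=[], right=[21]
  root=21; inorder splits into left=[], right=[]
Reconstructed level-order: [6, 5, 12, 21]


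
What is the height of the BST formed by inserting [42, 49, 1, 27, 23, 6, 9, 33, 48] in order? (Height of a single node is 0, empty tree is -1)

Insertion order: [42, 49, 1, 27, 23, 6, 9, 33, 48]
Tree (level-order array): [42, 1, 49, None, 27, 48, None, 23, 33, None, None, 6, None, None, None, None, 9]
Compute height bottom-up (empty subtree = -1):
  height(9) = 1 + max(-1, -1) = 0
  height(6) = 1 + max(-1, 0) = 1
  height(23) = 1 + max(1, -1) = 2
  height(33) = 1 + max(-1, -1) = 0
  height(27) = 1 + max(2, 0) = 3
  height(1) = 1 + max(-1, 3) = 4
  height(48) = 1 + max(-1, -1) = 0
  height(49) = 1 + max(0, -1) = 1
  height(42) = 1 + max(4, 1) = 5
Height = 5


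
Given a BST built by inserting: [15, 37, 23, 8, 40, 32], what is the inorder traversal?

Tree insertion order: [15, 37, 23, 8, 40, 32]
Tree (level-order array): [15, 8, 37, None, None, 23, 40, None, 32]
Inorder traversal: [8, 15, 23, 32, 37, 40]


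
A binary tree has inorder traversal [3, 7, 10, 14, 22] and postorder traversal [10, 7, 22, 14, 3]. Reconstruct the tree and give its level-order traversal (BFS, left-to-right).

Inorder:   [3, 7, 10, 14, 22]
Postorder: [10, 7, 22, 14, 3]
Algorithm: postorder visits root last, so walk postorder right-to-left;
each value is the root of the current inorder slice — split it at that
value, recurse on the right subtree first, then the left.
Recursive splits:
  root=3; inorder splits into left=[], right=[7, 10, 14, 22]
  root=14; inorder splits into left=[7, 10], right=[22]
  root=22; inorder splits into left=[], right=[]
  root=7; inorder splits into left=[], right=[10]
  root=10; inorder splits into left=[], right=[]
Reconstructed level-order: [3, 14, 7, 22, 10]


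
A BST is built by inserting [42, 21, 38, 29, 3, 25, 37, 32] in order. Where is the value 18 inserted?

Starting tree (level order): [42, 21, None, 3, 38, None, None, 29, None, 25, 37, None, None, 32]
Insertion path: 42 -> 21 -> 3
Result: insert 18 as right child of 3
Final tree (level order): [42, 21, None, 3, 38, None, 18, 29, None, None, None, 25, 37, None, None, 32]


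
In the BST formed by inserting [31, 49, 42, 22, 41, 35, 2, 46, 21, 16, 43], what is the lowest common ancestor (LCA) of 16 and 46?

Tree insertion order: [31, 49, 42, 22, 41, 35, 2, 46, 21, 16, 43]
Tree (level-order array): [31, 22, 49, 2, None, 42, None, None, 21, 41, 46, 16, None, 35, None, 43]
In a BST, the LCA of p=16, q=46 is the first node v on the
root-to-leaf path with p <= v <= q (go left if both < v, right if both > v).
Walk from root:
  at 31: 16 <= 31 <= 46, this is the LCA
LCA = 31


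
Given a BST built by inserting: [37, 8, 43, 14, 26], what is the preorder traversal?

Tree insertion order: [37, 8, 43, 14, 26]
Tree (level-order array): [37, 8, 43, None, 14, None, None, None, 26]
Preorder traversal: [37, 8, 14, 26, 43]


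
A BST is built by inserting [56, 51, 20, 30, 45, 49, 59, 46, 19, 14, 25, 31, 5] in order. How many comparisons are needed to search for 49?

Search path for 49: 56 -> 51 -> 20 -> 30 -> 45 -> 49
Found: True
Comparisons: 6


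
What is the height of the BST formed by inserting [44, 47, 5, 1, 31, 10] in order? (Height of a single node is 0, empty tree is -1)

Insertion order: [44, 47, 5, 1, 31, 10]
Tree (level-order array): [44, 5, 47, 1, 31, None, None, None, None, 10]
Compute height bottom-up (empty subtree = -1):
  height(1) = 1 + max(-1, -1) = 0
  height(10) = 1 + max(-1, -1) = 0
  height(31) = 1 + max(0, -1) = 1
  height(5) = 1 + max(0, 1) = 2
  height(47) = 1 + max(-1, -1) = 0
  height(44) = 1 + max(2, 0) = 3
Height = 3


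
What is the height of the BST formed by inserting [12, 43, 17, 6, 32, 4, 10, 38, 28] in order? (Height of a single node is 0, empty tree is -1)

Insertion order: [12, 43, 17, 6, 32, 4, 10, 38, 28]
Tree (level-order array): [12, 6, 43, 4, 10, 17, None, None, None, None, None, None, 32, 28, 38]
Compute height bottom-up (empty subtree = -1):
  height(4) = 1 + max(-1, -1) = 0
  height(10) = 1 + max(-1, -1) = 0
  height(6) = 1 + max(0, 0) = 1
  height(28) = 1 + max(-1, -1) = 0
  height(38) = 1 + max(-1, -1) = 0
  height(32) = 1 + max(0, 0) = 1
  height(17) = 1 + max(-1, 1) = 2
  height(43) = 1 + max(2, -1) = 3
  height(12) = 1 + max(1, 3) = 4
Height = 4


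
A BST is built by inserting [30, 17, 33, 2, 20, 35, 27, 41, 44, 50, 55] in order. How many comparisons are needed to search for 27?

Search path for 27: 30 -> 17 -> 20 -> 27
Found: True
Comparisons: 4


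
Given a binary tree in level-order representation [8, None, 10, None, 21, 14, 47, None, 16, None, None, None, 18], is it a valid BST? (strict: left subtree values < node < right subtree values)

Level-order array: [8, None, 10, None, 21, 14, 47, None, 16, None, None, None, 18]
Validate using subtree bounds (lo, hi): at each node, require lo < value < hi,
then recurse left with hi=value and right with lo=value.
Preorder trace (stopping at first violation):
  at node 8 with bounds (-inf, +inf): OK
  at node 10 with bounds (8, +inf): OK
  at node 21 with bounds (10, +inf): OK
  at node 14 with bounds (10, 21): OK
  at node 16 with bounds (14, 21): OK
  at node 18 with bounds (16, 21): OK
  at node 47 with bounds (21, +inf): OK
No violation found at any node.
Result: Valid BST


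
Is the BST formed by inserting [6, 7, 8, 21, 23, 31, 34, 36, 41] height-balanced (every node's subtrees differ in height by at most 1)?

Tree (level-order array): [6, None, 7, None, 8, None, 21, None, 23, None, 31, None, 34, None, 36, None, 41]
Definition: a tree is height-balanced if, at every node, |h(left) - h(right)| <= 1 (empty subtree has height -1).
Bottom-up per-node check:
  node 41: h_left=-1, h_right=-1, diff=0 [OK], height=0
  node 36: h_left=-1, h_right=0, diff=1 [OK], height=1
  node 34: h_left=-1, h_right=1, diff=2 [FAIL (|-1-1|=2 > 1)], height=2
  node 31: h_left=-1, h_right=2, diff=3 [FAIL (|-1-2|=3 > 1)], height=3
  node 23: h_left=-1, h_right=3, diff=4 [FAIL (|-1-3|=4 > 1)], height=4
  node 21: h_left=-1, h_right=4, diff=5 [FAIL (|-1-4|=5 > 1)], height=5
  node 8: h_left=-1, h_right=5, diff=6 [FAIL (|-1-5|=6 > 1)], height=6
  node 7: h_left=-1, h_right=6, diff=7 [FAIL (|-1-6|=7 > 1)], height=7
  node 6: h_left=-1, h_right=7, diff=8 [FAIL (|-1-7|=8 > 1)], height=8
Node 34 violates the condition: |-1 - 1| = 2 > 1.
Result: Not balanced


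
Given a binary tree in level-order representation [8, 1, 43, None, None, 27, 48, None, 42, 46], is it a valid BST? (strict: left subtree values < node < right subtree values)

Level-order array: [8, 1, 43, None, None, 27, 48, None, 42, 46]
Validate using subtree bounds (lo, hi): at each node, require lo < value < hi,
then recurse left with hi=value and right with lo=value.
Preorder trace (stopping at first violation):
  at node 8 with bounds (-inf, +inf): OK
  at node 1 with bounds (-inf, 8): OK
  at node 43 with bounds (8, +inf): OK
  at node 27 with bounds (8, 43): OK
  at node 42 with bounds (27, 43): OK
  at node 48 with bounds (43, +inf): OK
  at node 46 with bounds (43, 48): OK
No violation found at any node.
Result: Valid BST


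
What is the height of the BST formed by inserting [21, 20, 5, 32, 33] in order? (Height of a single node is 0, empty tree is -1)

Insertion order: [21, 20, 5, 32, 33]
Tree (level-order array): [21, 20, 32, 5, None, None, 33]
Compute height bottom-up (empty subtree = -1):
  height(5) = 1 + max(-1, -1) = 0
  height(20) = 1 + max(0, -1) = 1
  height(33) = 1 + max(-1, -1) = 0
  height(32) = 1 + max(-1, 0) = 1
  height(21) = 1 + max(1, 1) = 2
Height = 2


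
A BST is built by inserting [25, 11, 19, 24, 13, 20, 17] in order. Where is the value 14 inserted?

Starting tree (level order): [25, 11, None, None, 19, 13, 24, None, 17, 20]
Insertion path: 25 -> 11 -> 19 -> 13 -> 17
Result: insert 14 as left child of 17
Final tree (level order): [25, 11, None, None, 19, 13, 24, None, 17, 20, None, 14]


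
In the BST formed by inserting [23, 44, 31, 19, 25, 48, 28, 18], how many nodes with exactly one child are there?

Tree built from: [23, 44, 31, 19, 25, 48, 28, 18]
Tree (level-order array): [23, 19, 44, 18, None, 31, 48, None, None, 25, None, None, None, None, 28]
Rule: These are nodes with exactly 1 non-null child.
Per-node child counts:
  node 23: 2 child(ren)
  node 19: 1 child(ren)
  node 18: 0 child(ren)
  node 44: 2 child(ren)
  node 31: 1 child(ren)
  node 25: 1 child(ren)
  node 28: 0 child(ren)
  node 48: 0 child(ren)
Matching nodes: [19, 31, 25]
Count of nodes with exactly one child: 3


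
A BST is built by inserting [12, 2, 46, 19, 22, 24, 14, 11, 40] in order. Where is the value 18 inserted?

Starting tree (level order): [12, 2, 46, None, 11, 19, None, None, None, 14, 22, None, None, None, 24, None, 40]
Insertion path: 12 -> 46 -> 19 -> 14
Result: insert 18 as right child of 14
Final tree (level order): [12, 2, 46, None, 11, 19, None, None, None, 14, 22, None, 18, None, 24, None, None, None, 40]


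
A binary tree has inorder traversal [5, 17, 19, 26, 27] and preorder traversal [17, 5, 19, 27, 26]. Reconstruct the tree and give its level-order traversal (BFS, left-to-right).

Inorder:  [5, 17, 19, 26, 27]
Preorder: [17, 5, 19, 27, 26]
Algorithm: preorder visits root first, so consume preorder in order;
for each root, split the current inorder slice at that value into
left-subtree inorder and right-subtree inorder, then recurse.
Recursive splits:
  root=17; inorder splits into left=[5], right=[19, 26, 27]
  root=5; inorder splits into left=[], right=[]
  root=19; inorder splits into left=[], right=[26, 27]
  root=27; inorder splits into left=[26], right=[]
  root=26; inorder splits into left=[], right=[]
Reconstructed level-order: [17, 5, 19, 27, 26]


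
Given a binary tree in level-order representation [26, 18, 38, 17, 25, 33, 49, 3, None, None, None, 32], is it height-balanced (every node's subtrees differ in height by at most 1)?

Tree (level-order array): [26, 18, 38, 17, 25, 33, 49, 3, None, None, None, 32]
Definition: a tree is height-balanced if, at every node, |h(left) - h(right)| <= 1 (empty subtree has height -1).
Bottom-up per-node check:
  node 3: h_left=-1, h_right=-1, diff=0 [OK], height=0
  node 17: h_left=0, h_right=-1, diff=1 [OK], height=1
  node 25: h_left=-1, h_right=-1, diff=0 [OK], height=0
  node 18: h_left=1, h_right=0, diff=1 [OK], height=2
  node 32: h_left=-1, h_right=-1, diff=0 [OK], height=0
  node 33: h_left=0, h_right=-1, diff=1 [OK], height=1
  node 49: h_left=-1, h_right=-1, diff=0 [OK], height=0
  node 38: h_left=1, h_right=0, diff=1 [OK], height=2
  node 26: h_left=2, h_right=2, diff=0 [OK], height=3
All nodes satisfy the balance condition.
Result: Balanced


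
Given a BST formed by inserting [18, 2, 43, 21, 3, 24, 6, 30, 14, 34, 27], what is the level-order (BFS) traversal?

Tree insertion order: [18, 2, 43, 21, 3, 24, 6, 30, 14, 34, 27]
Tree (level-order array): [18, 2, 43, None, 3, 21, None, None, 6, None, 24, None, 14, None, 30, None, None, 27, 34]
BFS from the root, enqueuing left then right child of each popped node:
  queue [18] -> pop 18, enqueue [2, 43], visited so far: [18]
  queue [2, 43] -> pop 2, enqueue [3], visited so far: [18, 2]
  queue [43, 3] -> pop 43, enqueue [21], visited so far: [18, 2, 43]
  queue [3, 21] -> pop 3, enqueue [6], visited so far: [18, 2, 43, 3]
  queue [21, 6] -> pop 21, enqueue [24], visited so far: [18, 2, 43, 3, 21]
  queue [6, 24] -> pop 6, enqueue [14], visited so far: [18, 2, 43, 3, 21, 6]
  queue [24, 14] -> pop 24, enqueue [30], visited so far: [18, 2, 43, 3, 21, 6, 24]
  queue [14, 30] -> pop 14, enqueue [none], visited so far: [18, 2, 43, 3, 21, 6, 24, 14]
  queue [30] -> pop 30, enqueue [27, 34], visited so far: [18, 2, 43, 3, 21, 6, 24, 14, 30]
  queue [27, 34] -> pop 27, enqueue [none], visited so far: [18, 2, 43, 3, 21, 6, 24, 14, 30, 27]
  queue [34] -> pop 34, enqueue [none], visited so far: [18, 2, 43, 3, 21, 6, 24, 14, 30, 27, 34]
Result: [18, 2, 43, 3, 21, 6, 24, 14, 30, 27, 34]


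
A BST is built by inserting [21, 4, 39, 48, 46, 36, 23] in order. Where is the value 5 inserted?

Starting tree (level order): [21, 4, 39, None, None, 36, 48, 23, None, 46]
Insertion path: 21 -> 4
Result: insert 5 as right child of 4
Final tree (level order): [21, 4, 39, None, 5, 36, 48, None, None, 23, None, 46]


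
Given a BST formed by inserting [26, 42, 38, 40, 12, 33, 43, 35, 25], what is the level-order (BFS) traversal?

Tree insertion order: [26, 42, 38, 40, 12, 33, 43, 35, 25]
Tree (level-order array): [26, 12, 42, None, 25, 38, 43, None, None, 33, 40, None, None, None, 35]
BFS from the root, enqueuing left then right child of each popped node:
  queue [26] -> pop 26, enqueue [12, 42], visited so far: [26]
  queue [12, 42] -> pop 12, enqueue [25], visited so far: [26, 12]
  queue [42, 25] -> pop 42, enqueue [38, 43], visited so far: [26, 12, 42]
  queue [25, 38, 43] -> pop 25, enqueue [none], visited so far: [26, 12, 42, 25]
  queue [38, 43] -> pop 38, enqueue [33, 40], visited so far: [26, 12, 42, 25, 38]
  queue [43, 33, 40] -> pop 43, enqueue [none], visited so far: [26, 12, 42, 25, 38, 43]
  queue [33, 40] -> pop 33, enqueue [35], visited so far: [26, 12, 42, 25, 38, 43, 33]
  queue [40, 35] -> pop 40, enqueue [none], visited so far: [26, 12, 42, 25, 38, 43, 33, 40]
  queue [35] -> pop 35, enqueue [none], visited so far: [26, 12, 42, 25, 38, 43, 33, 40, 35]
Result: [26, 12, 42, 25, 38, 43, 33, 40, 35]


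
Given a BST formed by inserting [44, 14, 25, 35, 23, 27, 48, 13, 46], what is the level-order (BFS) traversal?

Tree insertion order: [44, 14, 25, 35, 23, 27, 48, 13, 46]
Tree (level-order array): [44, 14, 48, 13, 25, 46, None, None, None, 23, 35, None, None, None, None, 27]
BFS from the root, enqueuing left then right child of each popped node:
  queue [44] -> pop 44, enqueue [14, 48], visited so far: [44]
  queue [14, 48] -> pop 14, enqueue [13, 25], visited so far: [44, 14]
  queue [48, 13, 25] -> pop 48, enqueue [46], visited so far: [44, 14, 48]
  queue [13, 25, 46] -> pop 13, enqueue [none], visited so far: [44, 14, 48, 13]
  queue [25, 46] -> pop 25, enqueue [23, 35], visited so far: [44, 14, 48, 13, 25]
  queue [46, 23, 35] -> pop 46, enqueue [none], visited so far: [44, 14, 48, 13, 25, 46]
  queue [23, 35] -> pop 23, enqueue [none], visited so far: [44, 14, 48, 13, 25, 46, 23]
  queue [35] -> pop 35, enqueue [27], visited so far: [44, 14, 48, 13, 25, 46, 23, 35]
  queue [27] -> pop 27, enqueue [none], visited so far: [44, 14, 48, 13, 25, 46, 23, 35, 27]
Result: [44, 14, 48, 13, 25, 46, 23, 35, 27]


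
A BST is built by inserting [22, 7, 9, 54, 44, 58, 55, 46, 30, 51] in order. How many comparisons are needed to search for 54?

Search path for 54: 22 -> 54
Found: True
Comparisons: 2


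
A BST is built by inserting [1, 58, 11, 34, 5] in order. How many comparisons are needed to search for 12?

Search path for 12: 1 -> 58 -> 11 -> 34
Found: False
Comparisons: 4


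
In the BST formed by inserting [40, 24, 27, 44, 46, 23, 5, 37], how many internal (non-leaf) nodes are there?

Tree built from: [40, 24, 27, 44, 46, 23, 5, 37]
Tree (level-order array): [40, 24, 44, 23, 27, None, 46, 5, None, None, 37]
Rule: An internal node has at least one child.
Per-node child counts:
  node 40: 2 child(ren)
  node 24: 2 child(ren)
  node 23: 1 child(ren)
  node 5: 0 child(ren)
  node 27: 1 child(ren)
  node 37: 0 child(ren)
  node 44: 1 child(ren)
  node 46: 0 child(ren)
Matching nodes: [40, 24, 23, 27, 44]
Count of internal (non-leaf) nodes: 5


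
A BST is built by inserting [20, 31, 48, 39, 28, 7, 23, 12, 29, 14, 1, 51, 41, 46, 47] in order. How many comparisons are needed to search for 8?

Search path for 8: 20 -> 7 -> 12
Found: False
Comparisons: 3


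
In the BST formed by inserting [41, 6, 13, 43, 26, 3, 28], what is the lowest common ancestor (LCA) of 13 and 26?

Tree insertion order: [41, 6, 13, 43, 26, 3, 28]
Tree (level-order array): [41, 6, 43, 3, 13, None, None, None, None, None, 26, None, 28]
In a BST, the LCA of p=13, q=26 is the first node v on the
root-to-leaf path with p <= v <= q (go left if both < v, right if both > v).
Walk from root:
  at 41: both 13 and 26 < 41, go left
  at 6: both 13 and 26 > 6, go right
  at 13: 13 <= 13 <= 26, this is the LCA
LCA = 13
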